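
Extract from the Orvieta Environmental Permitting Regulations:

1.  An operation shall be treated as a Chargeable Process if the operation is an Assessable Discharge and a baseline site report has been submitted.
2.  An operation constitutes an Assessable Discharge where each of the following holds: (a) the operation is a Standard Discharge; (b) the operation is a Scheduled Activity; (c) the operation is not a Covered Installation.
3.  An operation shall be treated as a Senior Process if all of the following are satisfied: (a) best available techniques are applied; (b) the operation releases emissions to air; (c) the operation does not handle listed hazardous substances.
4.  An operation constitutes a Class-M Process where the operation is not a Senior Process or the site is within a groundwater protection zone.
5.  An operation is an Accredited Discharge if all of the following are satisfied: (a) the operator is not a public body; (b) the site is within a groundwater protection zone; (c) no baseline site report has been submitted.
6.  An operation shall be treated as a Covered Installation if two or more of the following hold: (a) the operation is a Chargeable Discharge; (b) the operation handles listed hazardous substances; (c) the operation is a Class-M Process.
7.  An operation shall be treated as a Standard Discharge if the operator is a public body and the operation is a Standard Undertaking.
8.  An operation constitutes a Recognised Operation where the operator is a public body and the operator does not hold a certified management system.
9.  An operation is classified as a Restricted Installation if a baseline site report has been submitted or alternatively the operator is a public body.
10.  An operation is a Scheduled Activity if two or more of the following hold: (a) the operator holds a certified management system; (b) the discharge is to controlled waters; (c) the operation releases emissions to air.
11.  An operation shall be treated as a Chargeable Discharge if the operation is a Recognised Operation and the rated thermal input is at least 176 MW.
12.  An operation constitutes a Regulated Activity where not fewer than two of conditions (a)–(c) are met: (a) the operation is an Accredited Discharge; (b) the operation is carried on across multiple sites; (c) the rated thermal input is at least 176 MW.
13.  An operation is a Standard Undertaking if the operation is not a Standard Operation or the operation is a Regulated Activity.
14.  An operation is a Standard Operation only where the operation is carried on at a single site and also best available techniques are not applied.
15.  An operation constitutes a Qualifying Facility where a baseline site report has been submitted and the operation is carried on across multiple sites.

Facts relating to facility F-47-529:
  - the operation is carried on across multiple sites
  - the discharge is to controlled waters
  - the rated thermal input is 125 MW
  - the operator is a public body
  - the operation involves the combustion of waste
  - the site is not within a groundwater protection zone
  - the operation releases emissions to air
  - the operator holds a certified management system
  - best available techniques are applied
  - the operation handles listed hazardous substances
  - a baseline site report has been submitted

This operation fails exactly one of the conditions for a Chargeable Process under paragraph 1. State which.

Assessable Discharge

paragraph 14 — Standard Operation: [the operation is carried on at a single site? no] AND [best available techniques are not applied? no] → not satisfied.
paragraph 5 — Accredited Discharge: [the operator is not a public body? no] AND [the site is within a groundwater protection zone? no] AND [no baseline site report has been submitted? no] → not satisfied.
paragraph 12 — Regulated Activity: Accredited Discharge (paragraph 5)? no; the operation is carried on across multiple sites? yes; rated thermal input: 125 MW ≥ 176 MW? no — 1 of 3 hold (need ≥2) → not satisfied.
paragraph 13 — Standard Undertaking: [not a Standard Operation (paragraph 14)? yes] OR [Regulated Activity (paragraph 12)? no] → satisfied.
paragraph 7 — Standard Discharge: [the operator is a public body? yes] AND [Standard Undertaking (paragraph 13)? yes] → satisfied.
paragraph 10 — Scheduled Activity: the operator holds a certified management system? yes; the discharge is to controlled waters? yes; the operation releases emissions to air? yes — 3 of 3 hold (need ≥2) → satisfied.
paragraph 8 — Recognised Operation: [the operator is a public body? yes] AND [the operator does not hold a certified management system? no] → not satisfied.
paragraph 11 — Chargeable Discharge: [Recognised Operation (paragraph 8)? no] AND [rated thermal input: 125 MW ≥ 176 MW? no] → not satisfied.
paragraph 3 — Senior Process: [best available techniques are applied? yes] AND [the operation releases emissions to air? yes] AND [the operation does not handle listed hazardous substances? no] → not satisfied.
paragraph 4 — Class-M Process: [not a Senior Process (paragraph 3)? yes] OR [the site is within a groundwater protection zone? no] → satisfied.
paragraph 6 — Covered Installation: Chargeable Discharge (paragraph 11)? no; the operation handles listed hazardous substances? yes; Class-M Process (paragraph 4)? yes — 2 of 3 hold (need ≥2) → satisfied.
paragraph 2 — Assessable Discharge: [Standard Discharge (paragraph 7)? yes] AND [Scheduled Activity (paragraph 10)? yes] AND [not a Covered Installation (paragraph 6)? no] → not satisfied.
paragraph 1 — Chargeable Process: [Assessable Discharge (paragraph 2)? no] AND [a baseline site report has been submitted? yes] → not satisfied.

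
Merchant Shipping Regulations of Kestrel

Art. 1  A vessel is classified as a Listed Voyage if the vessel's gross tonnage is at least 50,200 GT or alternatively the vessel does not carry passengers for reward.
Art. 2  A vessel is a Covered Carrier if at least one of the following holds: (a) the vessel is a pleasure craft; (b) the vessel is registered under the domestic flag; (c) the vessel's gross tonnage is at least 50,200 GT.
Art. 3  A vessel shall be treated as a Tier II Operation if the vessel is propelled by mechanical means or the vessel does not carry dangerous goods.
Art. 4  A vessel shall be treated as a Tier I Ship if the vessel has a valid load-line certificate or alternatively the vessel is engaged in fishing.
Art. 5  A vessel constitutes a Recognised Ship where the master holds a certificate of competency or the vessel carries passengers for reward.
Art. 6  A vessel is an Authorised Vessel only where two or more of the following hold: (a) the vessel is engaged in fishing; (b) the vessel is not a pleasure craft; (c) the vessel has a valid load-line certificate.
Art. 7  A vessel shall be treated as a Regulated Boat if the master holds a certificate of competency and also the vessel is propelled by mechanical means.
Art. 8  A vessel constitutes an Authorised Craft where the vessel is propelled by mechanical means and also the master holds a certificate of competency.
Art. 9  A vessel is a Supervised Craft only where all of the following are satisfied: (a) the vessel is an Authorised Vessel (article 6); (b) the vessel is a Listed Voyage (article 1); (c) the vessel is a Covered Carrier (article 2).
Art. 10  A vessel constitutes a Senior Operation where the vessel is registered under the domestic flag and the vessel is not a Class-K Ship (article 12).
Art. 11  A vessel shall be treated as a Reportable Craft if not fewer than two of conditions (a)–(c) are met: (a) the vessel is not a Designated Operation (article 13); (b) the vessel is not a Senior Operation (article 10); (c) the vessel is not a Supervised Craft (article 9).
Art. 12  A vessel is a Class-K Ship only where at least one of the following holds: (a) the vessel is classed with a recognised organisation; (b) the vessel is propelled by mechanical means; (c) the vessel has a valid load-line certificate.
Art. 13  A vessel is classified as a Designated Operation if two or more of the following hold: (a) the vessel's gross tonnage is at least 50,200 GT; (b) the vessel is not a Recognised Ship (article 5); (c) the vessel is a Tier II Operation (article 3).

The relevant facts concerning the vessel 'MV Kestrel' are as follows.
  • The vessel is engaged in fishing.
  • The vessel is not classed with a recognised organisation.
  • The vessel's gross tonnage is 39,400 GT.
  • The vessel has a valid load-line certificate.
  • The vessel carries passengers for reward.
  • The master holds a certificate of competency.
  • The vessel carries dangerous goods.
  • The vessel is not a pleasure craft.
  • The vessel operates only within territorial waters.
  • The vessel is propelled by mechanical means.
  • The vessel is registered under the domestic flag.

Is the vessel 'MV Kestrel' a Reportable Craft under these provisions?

Under article 5: the master holds a certificate of competency? yes; or the vessel carries passengers for reward? yes. So the vessel is a Recognised Ship.
Under article 3: the vessel is propelled by mechanical means? yes; or the vessel does not carry dangerous goods? no. So the vessel is a Tier II Operation.
Under article 13: vessel's gross tonnage: 39,400 GT ≥ 50,200 GT? no; not a Recognised Ship (article 5)? no; Tier II Operation (article 3)? yes — 1 of 3 hold (need ≥2) → not satisfied.
Under article 12: the vessel is classed with a recognised organisation? no; or the vessel is propelled by mechanical means? yes; or the vessel has a valid load-line certificate? yes. So the vessel is a Class-K Ship.
Under article 10: the vessel is registered under the domestic flag? yes; and not a Class-K Ship (article 12)? no. So the vessel is not a Senior Operation.
Under article 6: the vessel is engaged in fishing? yes; the vessel is not a pleasure craft? yes; the vessel has a valid load-line certificate? yes — 3 of 3 hold (need ≥2) → satisfied.
Under article 1: vessel's gross tonnage: 39,400 GT ≥ 50,200 GT? no; or the vessel does not carry passengers for reward? no. So the vessel is not a Listed Voyage.
Under article 2: the vessel is a pleasure craft? no; or the vessel is registered under the domestic flag? yes; or vessel's gross tonnage: 39,400 GT ≥ 50,200 GT? no. So the vessel is a Covered Carrier.
Under article 9: Authorised Vessel (article 6)? yes; and Listed Voyage (article 1)? no; and Covered Carrier (article 2)? yes. So the vessel is not a Supervised Craft.
Under article 11: not a Designated Operation (article 13)? yes; not a Senior Operation (article 10)? yes; not a Supervised Craft (article 9)? yes — 3 of 3 hold (need ≥2) → satisfied.

Yes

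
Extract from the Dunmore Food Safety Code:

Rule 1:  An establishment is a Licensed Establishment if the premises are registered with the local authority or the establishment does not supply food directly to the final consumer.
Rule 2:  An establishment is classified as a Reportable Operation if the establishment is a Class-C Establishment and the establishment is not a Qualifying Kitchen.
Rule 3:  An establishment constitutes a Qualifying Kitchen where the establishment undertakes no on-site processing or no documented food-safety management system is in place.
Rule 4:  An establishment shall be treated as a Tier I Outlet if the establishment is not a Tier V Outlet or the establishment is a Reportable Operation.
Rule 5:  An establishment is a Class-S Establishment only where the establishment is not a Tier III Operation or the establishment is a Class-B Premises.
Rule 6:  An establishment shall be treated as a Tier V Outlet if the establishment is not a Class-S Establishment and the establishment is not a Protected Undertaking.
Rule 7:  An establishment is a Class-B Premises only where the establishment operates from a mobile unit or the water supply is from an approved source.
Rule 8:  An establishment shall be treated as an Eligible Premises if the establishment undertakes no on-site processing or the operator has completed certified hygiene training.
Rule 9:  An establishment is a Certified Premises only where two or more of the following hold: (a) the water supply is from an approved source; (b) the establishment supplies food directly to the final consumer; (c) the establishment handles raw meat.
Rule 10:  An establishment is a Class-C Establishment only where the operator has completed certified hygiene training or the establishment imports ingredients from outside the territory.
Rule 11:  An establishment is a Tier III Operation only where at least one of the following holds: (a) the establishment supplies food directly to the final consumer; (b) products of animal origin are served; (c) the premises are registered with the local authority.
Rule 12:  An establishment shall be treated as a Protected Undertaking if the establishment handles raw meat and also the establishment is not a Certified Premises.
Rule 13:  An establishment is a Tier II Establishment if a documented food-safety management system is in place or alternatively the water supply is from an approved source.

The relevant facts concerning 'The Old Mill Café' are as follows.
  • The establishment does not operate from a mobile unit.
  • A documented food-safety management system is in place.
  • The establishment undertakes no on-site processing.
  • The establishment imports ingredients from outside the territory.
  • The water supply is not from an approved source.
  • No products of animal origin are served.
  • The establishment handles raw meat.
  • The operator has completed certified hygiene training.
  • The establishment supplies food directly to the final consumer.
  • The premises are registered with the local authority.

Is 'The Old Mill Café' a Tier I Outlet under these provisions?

Under rule 11: the establishment supplies food directly to the final consumer? yes; or products of animal origin are served? no; or the premises are registered with the local authority? yes. So the establishment is a Tier III Operation.
Under rule 7: the establishment operates from a mobile unit? no; or the water supply is from an approved source? no. So the establishment is not a Class-B Premises.
Under rule 5: not a Tier III Operation (rule 11)? no; or Class-B Premises (rule 7)? no. So the establishment is not a Class-S Establishment.
Under rule 9: the water supply is from an approved source? no; the establishment supplies food directly to the final consumer? yes; the establishment handles raw meat? yes — 2 of 3 hold (need ≥2) → satisfied.
Under rule 12: the establishment handles raw meat? yes; and not a Certified Premises (rule 9)? no. So the establishment is not a Protected Undertaking.
Under rule 6: not a Class-S Establishment (rule 5)? yes; and not a Protected Undertaking (rule 12)? yes. So the establishment is a Tier V Outlet.
Under rule 10: the operator has completed certified hygiene training? yes; or the establishment imports ingredients from outside the territory? yes. So the establishment is a Class-C Establishment.
Under rule 3: the establishment undertakes no on-site processing? yes; or no documented food-safety management system is in place? no. So the establishment is a Qualifying Kitchen.
Under rule 2: Class-C Establishment (rule 10)? yes; and not a Qualifying Kitchen (rule 3)? no. So the establishment is not a Reportable Operation.
Under rule 4: not a Tier V Outlet (rule 6)? no; or Reportable Operation (rule 2)? no. So the establishment is not a Tier I Outlet.

No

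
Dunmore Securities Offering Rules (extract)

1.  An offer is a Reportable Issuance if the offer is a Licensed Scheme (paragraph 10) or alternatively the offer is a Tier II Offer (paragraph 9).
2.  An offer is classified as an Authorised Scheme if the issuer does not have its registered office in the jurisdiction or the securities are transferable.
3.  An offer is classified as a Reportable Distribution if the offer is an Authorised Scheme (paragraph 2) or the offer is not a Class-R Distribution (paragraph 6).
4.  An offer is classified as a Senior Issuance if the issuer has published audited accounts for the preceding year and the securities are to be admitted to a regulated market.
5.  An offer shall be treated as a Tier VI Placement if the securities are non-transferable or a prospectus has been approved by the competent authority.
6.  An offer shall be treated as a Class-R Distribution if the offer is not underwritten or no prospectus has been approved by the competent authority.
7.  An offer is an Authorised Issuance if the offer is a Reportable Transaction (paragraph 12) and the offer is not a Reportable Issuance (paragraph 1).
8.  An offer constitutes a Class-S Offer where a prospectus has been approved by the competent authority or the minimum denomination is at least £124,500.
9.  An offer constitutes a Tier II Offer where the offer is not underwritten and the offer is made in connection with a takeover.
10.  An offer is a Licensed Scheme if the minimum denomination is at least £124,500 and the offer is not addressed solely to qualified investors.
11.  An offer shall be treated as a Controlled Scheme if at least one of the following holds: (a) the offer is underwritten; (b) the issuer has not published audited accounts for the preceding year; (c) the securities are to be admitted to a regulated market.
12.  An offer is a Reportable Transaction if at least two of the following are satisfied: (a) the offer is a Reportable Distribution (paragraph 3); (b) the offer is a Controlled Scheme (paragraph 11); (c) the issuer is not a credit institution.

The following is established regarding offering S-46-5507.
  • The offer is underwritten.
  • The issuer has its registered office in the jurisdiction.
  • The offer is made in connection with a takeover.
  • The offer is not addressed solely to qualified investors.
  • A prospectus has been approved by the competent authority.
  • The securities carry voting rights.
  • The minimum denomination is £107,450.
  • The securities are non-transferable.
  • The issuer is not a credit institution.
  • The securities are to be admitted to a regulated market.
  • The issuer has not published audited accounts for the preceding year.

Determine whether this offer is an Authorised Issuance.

paragraph 2 — Authorised Scheme: [the issuer does not have its registered office in the jurisdiction? no] OR [the securities are transferable? no] → not satisfied.
paragraph 6 — Class-R Distribution: [the offer is not underwritten? no] OR [no prospectus has been approved by the competent authority? no] → not satisfied.
paragraph 3 — Reportable Distribution: [Authorised Scheme (paragraph 2)? no] OR [not a Class-R Distribution (paragraph 6)? yes] → satisfied.
paragraph 11 — Controlled Scheme: [the offer is underwritten? yes] OR [the issuer has not published audited accounts for the preceding year? yes] OR [the securities are to be admitted to a regulated market? yes] → satisfied.
paragraph 12 — Reportable Transaction: Reportable Distribution (paragraph 3)? yes; Controlled Scheme (paragraph 11)? yes; the issuer is not a credit institution? yes — 3 of 3 hold (need ≥2) → satisfied.
paragraph 10 — Licensed Scheme: [minimum denomination: £107,450 ≥ £124,500? no] AND [the offer is not addressed solely to qualified investors? yes] → not satisfied.
paragraph 9 — Tier II Offer: [the offer is not underwritten? no] AND [the offer is made in connection with a takeover? yes] → not satisfied.
paragraph 1 — Reportable Issuance: [Licensed Scheme (paragraph 10)? no] OR [Tier II Offer (paragraph 9)? no] → not satisfied.
paragraph 7 — Authorised Issuance: [Reportable Transaction (paragraph 12)? yes] AND [not a Reportable Issuance (paragraph 1)? yes] → satisfied.

Yes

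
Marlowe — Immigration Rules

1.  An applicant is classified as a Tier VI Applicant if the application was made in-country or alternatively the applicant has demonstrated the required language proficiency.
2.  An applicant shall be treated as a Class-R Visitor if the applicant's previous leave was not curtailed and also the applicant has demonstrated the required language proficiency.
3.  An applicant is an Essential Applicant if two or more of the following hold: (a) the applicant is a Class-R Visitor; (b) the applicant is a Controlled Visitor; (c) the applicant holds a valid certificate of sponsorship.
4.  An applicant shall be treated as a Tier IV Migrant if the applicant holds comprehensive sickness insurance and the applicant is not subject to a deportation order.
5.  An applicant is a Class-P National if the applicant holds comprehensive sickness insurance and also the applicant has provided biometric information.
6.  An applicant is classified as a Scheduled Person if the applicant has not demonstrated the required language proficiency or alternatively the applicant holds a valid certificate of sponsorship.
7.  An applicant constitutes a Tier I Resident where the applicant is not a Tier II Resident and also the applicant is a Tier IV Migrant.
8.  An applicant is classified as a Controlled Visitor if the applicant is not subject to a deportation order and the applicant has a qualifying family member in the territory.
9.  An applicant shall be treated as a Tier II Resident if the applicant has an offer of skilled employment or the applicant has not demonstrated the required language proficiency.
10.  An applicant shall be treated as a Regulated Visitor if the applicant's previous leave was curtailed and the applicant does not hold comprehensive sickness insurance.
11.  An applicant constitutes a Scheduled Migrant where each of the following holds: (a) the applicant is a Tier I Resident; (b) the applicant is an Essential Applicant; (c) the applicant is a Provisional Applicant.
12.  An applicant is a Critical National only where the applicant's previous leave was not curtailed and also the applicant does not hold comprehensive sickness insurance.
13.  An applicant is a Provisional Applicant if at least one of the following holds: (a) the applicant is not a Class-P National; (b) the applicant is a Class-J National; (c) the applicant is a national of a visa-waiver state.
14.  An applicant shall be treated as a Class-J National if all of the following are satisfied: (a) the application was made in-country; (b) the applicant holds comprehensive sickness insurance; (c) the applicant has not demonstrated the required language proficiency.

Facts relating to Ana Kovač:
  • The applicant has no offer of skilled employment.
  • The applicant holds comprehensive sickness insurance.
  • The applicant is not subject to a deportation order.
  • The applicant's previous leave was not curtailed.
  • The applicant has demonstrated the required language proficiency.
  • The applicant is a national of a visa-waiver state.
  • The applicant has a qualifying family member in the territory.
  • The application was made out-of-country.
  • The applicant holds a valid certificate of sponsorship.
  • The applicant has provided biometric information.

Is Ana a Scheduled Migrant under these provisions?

paragraph 9 — Tier II Resident: [the applicant has an offer of skilled employment? no] OR [the applicant has not demonstrated the required language proficiency? no] → not satisfied.
paragraph 4 — Tier IV Migrant: [the applicant holds comprehensive sickness insurance? yes] AND [the applicant is not subject to a deportation order? yes] → satisfied.
paragraph 7 — Tier I Resident: [not a Tier II Resident (paragraph 9)? yes] AND [Tier IV Migrant (paragraph 4)? yes] → satisfied.
paragraph 2 — Class-R Visitor: [the applicant's previous leave was not curtailed? yes] AND [the applicant has demonstrated the required language proficiency? yes] → satisfied.
paragraph 8 — Controlled Visitor: [the applicant is not subject to a deportation order? yes] AND [the applicant has a qualifying family member in the territory? yes] → satisfied.
paragraph 3 — Essential Applicant: Class-R Visitor (paragraph 2)? yes; Controlled Visitor (paragraph 8)? yes; the applicant holds a valid certificate of sponsorship? yes — 3 of 3 hold (need ≥2) → satisfied.
paragraph 5 — Class-P National: [the applicant holds comprehensive sickness insurance? yes] AND [the applicant has provided biometric information? yes] → satisfied.
paragraph 14 — Class-J National: [the application was made in-country? no] AND [the applicant holds comprehensive sickness insurance? yes] AND [the applicant has not demonstrated the required language proficiency? no] → not satisfied.
paragraph 13 — Provisional Applicant: [not a Class-P National (paragraph 5)? no] OR [Class-J National (paragraph 14)? no] OR [the applicant is a national of a visa-waiver state? yes] → satisfied.
paragraph 11 — Scheduled Migrant: [Tier I Resident (paragraph 7)? yes] AND [Essential Applicant (paragraph 3)? yes] AND [Provisional Applicant (paragraph 13)? yes] → satisfied.

Yes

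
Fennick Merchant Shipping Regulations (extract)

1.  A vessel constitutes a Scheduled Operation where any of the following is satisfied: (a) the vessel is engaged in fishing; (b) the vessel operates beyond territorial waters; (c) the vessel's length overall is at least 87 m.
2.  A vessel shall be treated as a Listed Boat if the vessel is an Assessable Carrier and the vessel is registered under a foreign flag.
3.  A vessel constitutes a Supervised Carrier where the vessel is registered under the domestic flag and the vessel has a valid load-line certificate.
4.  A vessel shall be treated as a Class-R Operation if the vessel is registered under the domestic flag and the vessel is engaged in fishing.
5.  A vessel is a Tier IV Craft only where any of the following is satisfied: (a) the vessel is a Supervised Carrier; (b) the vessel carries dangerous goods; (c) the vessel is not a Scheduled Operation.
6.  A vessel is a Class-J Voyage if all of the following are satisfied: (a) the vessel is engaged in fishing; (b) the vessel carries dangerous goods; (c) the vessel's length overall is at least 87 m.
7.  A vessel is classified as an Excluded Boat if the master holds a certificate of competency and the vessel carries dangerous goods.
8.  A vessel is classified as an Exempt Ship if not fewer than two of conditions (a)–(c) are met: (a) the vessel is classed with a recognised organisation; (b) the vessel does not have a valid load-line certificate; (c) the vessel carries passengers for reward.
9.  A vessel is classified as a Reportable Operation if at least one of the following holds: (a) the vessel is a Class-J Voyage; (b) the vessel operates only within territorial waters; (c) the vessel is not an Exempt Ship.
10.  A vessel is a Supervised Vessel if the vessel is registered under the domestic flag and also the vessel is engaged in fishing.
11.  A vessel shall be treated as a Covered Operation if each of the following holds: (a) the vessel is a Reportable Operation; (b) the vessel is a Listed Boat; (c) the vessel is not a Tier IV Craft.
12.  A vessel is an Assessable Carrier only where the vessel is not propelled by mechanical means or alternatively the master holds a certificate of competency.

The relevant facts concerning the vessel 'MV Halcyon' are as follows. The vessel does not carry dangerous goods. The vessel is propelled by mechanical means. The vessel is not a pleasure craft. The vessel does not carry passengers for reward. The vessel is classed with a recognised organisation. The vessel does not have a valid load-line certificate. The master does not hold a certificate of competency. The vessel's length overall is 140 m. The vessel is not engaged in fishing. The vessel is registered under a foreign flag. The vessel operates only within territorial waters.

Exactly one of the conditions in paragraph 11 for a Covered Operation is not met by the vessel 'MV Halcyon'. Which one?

Listed Boat

paragraph 6 — Class-J Voyage: [the vessel is engaged in fishing? no] AND [the vessel carries dangerous goods? no] AND [vessel's length overall: 140 m ≥ 87 m? yes] → not satisfied.
paragraph 8 — Exempt Ship: the vessel is classed with a recognised organisation? yes; the vessel does not have a valid load-line certificate? yes; the vessel carries passengers for reward? no — 2 of 3 hold (need ≥2) → satisfied.
paragraph 9 — Reportable Operation: [Class-J Voyage (paragraph 6)? no] OR [the vessel operates only within territorial waters? yes] OR [not an Exempt Ship (paragraph 8)? no] → satisfied.
paragraph 12 — Assessable Carrier: [the vessel is not propelled by mechanical means? no] OR [the master holds a certificate of competency? no] → not satisfied.
paragraph 2 — Listed Boat: [Assessable Carrier (paragraph 12)? no] AND [the vessel is registered under a foreign flag? yes] → not satisfied.
paragraph 3 — Supervised Carrier: [the vessel is registered under the domestic flag? no] AND [the vessel has a valid load-line certificate? no] → not satisfied.
paragraph 1 — Scheduled Operation: [the vessel is engaged in fishing? no] OR [the vessel operates beyond territorial waters? no] OR [vessel's length overall: 140 m ≥ 87 m? yes] → satisfied.
paragraph 5 — Tier IV Craft: [Supervised Carrier (paragraph 3)? no] OR [the vessel carries dangerous goods? no] OR [not a Scheduled Operation (paragraph 1)? no] → not satisfied.
paragraph 11 — Covered Operation: [Reportable Operation (paragraph 9)? yes] AND [Listed Boat (paragraph 2)? no] AND [not a Tier IV Craft (paragraph 5)? yes] → not satisfied.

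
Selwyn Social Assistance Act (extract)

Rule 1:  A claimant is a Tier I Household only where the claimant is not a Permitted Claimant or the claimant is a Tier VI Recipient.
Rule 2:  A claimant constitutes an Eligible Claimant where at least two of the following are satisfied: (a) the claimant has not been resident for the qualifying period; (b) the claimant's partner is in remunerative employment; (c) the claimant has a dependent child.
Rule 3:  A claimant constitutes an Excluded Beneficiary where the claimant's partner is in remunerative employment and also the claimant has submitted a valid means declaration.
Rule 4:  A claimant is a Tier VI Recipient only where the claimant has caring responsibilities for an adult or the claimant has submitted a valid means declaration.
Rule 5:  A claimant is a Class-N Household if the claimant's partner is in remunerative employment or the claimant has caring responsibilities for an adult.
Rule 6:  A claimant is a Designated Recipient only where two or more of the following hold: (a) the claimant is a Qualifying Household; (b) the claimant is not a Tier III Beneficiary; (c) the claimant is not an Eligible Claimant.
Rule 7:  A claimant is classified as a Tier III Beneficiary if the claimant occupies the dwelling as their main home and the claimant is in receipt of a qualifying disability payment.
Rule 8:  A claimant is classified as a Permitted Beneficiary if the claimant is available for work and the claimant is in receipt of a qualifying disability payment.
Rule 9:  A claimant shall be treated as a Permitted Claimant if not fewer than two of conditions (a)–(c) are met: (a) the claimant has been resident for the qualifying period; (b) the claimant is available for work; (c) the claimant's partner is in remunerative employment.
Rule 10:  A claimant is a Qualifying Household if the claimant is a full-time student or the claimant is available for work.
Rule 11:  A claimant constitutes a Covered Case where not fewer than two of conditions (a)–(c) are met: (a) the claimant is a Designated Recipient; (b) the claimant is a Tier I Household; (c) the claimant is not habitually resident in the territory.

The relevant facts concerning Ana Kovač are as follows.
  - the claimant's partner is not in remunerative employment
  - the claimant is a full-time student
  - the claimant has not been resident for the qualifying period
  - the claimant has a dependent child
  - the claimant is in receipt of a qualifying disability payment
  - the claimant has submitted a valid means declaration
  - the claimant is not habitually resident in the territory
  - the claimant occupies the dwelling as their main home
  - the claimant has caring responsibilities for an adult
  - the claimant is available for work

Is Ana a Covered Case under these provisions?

Yes

Under rule 10: the claimant is a full-time student? yes; or the claimant is available for work? yes. So the claimant is a Qualifying Household.
Under rule 7: the claimant occupies the dwelling as their main home? yes; and the claimant is in receipt of a qualifying disability payment? yes. So the claimant is a Tier III Beneficiary.
Under rule 2: the claimant has not been resident for the qualifying period? yes; the claimant's partner is in remunerative employment? no; the claimant has a dependent child? yes — 2 of 3 hold (need ≥2) → satisfied.
Under rule 6: Qualifying Household (rule 10)? yes; not a Tier III Beneficiary (rule 7)? no; not an Eligible Claimant (rule 2)? no — 1 of 3 hold (need ≥2) → not satisfied.
Under rule 9: the claimant has been resident for the qualifying period? no; the claimant is available for work? yes; the claimant's partner is in remunerative employment? no — 1 of 3 hold (need ≥2) → not satisfied.
Under rule 4: the claimant has caring responsibilities for an adult? yes; or the claimant has submitted a valid means declaration? yes. So the claimant is a Tier VI Recipient.
Under rule 1: not a Permitted Claimant (rule 9)? yes; or Tier VI Recipient (rule 4)? yes. So the claimant is a Tier I Household.
Under rule 11: Designated Recipient (rule 6)? no; Tier I Household (rule 1)? yes; the claimant is not habitually resident in the territory? yes — 2 of 3 hold (need ≥2) → satisfied.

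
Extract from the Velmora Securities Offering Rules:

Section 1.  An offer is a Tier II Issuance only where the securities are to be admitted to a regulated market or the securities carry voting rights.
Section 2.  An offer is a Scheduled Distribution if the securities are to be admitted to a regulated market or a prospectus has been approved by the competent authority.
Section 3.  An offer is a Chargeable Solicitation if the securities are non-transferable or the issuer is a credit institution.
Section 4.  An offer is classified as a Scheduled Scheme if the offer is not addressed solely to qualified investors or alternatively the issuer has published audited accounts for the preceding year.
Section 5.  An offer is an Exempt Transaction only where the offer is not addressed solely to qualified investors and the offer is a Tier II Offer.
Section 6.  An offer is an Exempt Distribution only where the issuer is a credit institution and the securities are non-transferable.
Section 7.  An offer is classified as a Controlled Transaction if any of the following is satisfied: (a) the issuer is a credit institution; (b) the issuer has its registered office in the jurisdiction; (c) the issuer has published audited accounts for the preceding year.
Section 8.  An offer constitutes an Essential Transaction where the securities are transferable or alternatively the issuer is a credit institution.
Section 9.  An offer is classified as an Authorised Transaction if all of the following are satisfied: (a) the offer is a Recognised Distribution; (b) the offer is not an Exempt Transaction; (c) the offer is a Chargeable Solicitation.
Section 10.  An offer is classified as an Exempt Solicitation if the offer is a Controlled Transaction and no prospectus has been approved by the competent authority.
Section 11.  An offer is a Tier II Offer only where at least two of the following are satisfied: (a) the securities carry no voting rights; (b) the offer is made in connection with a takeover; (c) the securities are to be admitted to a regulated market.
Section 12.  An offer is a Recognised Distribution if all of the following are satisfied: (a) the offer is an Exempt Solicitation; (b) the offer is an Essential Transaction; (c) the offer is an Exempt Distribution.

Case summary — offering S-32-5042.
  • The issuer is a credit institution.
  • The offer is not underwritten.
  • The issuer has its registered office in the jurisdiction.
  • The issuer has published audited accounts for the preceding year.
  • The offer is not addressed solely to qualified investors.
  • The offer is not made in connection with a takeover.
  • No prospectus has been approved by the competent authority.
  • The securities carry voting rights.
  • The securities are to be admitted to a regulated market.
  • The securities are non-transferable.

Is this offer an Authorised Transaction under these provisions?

section 7 — Controlled Transaction: [the issuer is a credit institution? yes] OR [the issuer has its registered office in the jurisdiction? yes] OR [the issuer has published audited accounts for the preceding year? yes] → satisfied.
section 10 — Exempt Solicitation: [Controlled Transaction (section 7)? yes] AND [no prospectus has been approved by the competent authority? yes] → satisfied.
section 8 — Essential Transaction: [the securities are transferable? no] OR [the issuer is a credit institution? yes] → satisfied.
section 6 — Exempt Distribution: [the issuer is a credit institution? yes] AND [the securities are non-transferable? yes] → satisfied.
section 12 — Recognised Distribution: [Exempt Solicitation (section 10)? yes] AND [Essential Transaction (section 8)? yes] AND [Exempt Distribution (section 6)? yes] → satisfied.
section 11 — Tier II Offer: the securities carry no voting rights? no; the offer is made in connection with a takeover? no; the securities are to be admitted to a regulated market? yes — 1 of 3 hold (need ≥2) → not satisfied.
section 5 — Exempt Transaction: [the offer is not addressed solely to qualified investors? yes] AND [Tier II Offer (section 11)? no] → not satisfied.
section 3 — Chargeable Solicitation: [the securities are non-transferable? yes] OR [the issuer is a credit institution? yes] → satisfied.
section 9 — Authorised Transaction: [Recognised Distribution (section 12)? yes] AND [not an Exempt Transaction (section 5)? yes] AND [Chargeable Solicitation (section 3)? yes] → satisfied.

Yes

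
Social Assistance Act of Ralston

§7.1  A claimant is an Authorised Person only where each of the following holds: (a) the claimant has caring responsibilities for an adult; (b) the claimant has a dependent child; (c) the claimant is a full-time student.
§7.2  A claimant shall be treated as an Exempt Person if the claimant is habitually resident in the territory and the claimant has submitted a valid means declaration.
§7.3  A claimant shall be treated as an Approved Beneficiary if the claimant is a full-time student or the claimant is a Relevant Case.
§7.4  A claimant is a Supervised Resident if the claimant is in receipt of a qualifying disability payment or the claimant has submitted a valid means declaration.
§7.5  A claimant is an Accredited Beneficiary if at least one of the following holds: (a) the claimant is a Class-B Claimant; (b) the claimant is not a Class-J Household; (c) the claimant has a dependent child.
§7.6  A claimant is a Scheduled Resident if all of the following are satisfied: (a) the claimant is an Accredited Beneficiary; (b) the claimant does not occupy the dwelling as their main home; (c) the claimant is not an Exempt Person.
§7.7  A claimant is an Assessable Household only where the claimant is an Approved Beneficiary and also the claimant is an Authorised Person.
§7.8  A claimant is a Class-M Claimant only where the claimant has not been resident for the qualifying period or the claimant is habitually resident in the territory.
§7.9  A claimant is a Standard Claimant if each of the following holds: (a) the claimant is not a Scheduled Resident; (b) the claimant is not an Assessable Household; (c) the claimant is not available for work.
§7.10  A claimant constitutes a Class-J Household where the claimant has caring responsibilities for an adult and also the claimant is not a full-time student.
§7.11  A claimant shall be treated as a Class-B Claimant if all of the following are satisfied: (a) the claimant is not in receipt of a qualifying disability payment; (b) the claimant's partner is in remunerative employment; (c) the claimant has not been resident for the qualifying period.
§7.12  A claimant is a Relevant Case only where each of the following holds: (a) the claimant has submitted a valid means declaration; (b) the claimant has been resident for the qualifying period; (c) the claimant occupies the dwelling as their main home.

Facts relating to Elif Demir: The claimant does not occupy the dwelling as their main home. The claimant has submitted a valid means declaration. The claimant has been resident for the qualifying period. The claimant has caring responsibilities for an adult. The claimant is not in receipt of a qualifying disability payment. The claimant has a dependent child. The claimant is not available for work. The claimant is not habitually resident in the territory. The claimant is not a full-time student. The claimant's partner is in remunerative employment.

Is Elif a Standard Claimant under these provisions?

No

Under §7.11: the claimant is not in receipt of a qualifying disability payment? yes; and the claimant's partner is in remunerative employment? yes; and the claimant has not been resident for the qualifying period? no. So the claimant is not a Class-B Claimant.
Under §7.10: the claimant has caring responsibilities for an adult? yes; and the claimant is not a full-time student? yes. So the claimant is a Class-J Household.
Under §7.5: Class-B Claimant (§7.11)? no; or not a Class-J Household (§7.10)? no; or the claimant has a dependent child? yes. So the claimant is an Accredited Beneficiary.
Under §7.2: the claimant is habitually resident in the territory? no; and the claimant has submitted a valid means declaration? yes. So the claimant is not an Exempt Person.
Under §7.6: Accredited Beneficiary (§7.5)? yes; and the claimant does not occupy the dwelling as their main home? yes; and not an Exempt Person (§7.2)? yes. So the claimant is a Scheduled Resident.
Under §7.12: the claimant has submitted a valid means declaration? yes; and the claimant has been resident for the qualifying period? yes; and the claimant occupies the dwelling as their main home? no. So the claimant is not a Relevant Case.
Under §7.3: the claimant is a full-time student? no; or Relevant Case (§7.12)? no. So the claimant is not an Approved Beneficiary.
Under §7.1: the claimant has caring responsibilities for an adult? yes; and the claimant has a dependent child? yes; and the claimant is a full-time student? no. So the claimant is not an Authorised Person.
Under §7.7: Approved Beneficiary (§7.3)? no; and Authorised Person (§7.1)? no. So the claimant is not an Assessable Household.
Under §7.9: not a Scheduled Resident (§7.6)? no; and not an Assessable Household (§7.7)? yes; and the claimant is not available for work? yes. So the claimant is not a Standard Claimant.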